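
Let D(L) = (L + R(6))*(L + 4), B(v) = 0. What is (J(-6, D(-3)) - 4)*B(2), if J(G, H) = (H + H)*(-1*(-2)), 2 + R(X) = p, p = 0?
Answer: 0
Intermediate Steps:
R(X) = -2 (R(X) = -2 + 0 = -2)
D(L) = (-2 + L)*(4 + L) (D(L) = (L - 2)*(L + 4) = (-2 + L)*(4 + L))
J(G, H) = 4*H (J(G, H) = (2*H)*2 = 4*H)
(J(-6, D(-3)) - 4)*B(2) = (4*(-8 + (-3)² + 2*(-3)) - 4)*0 = (4*(-8 + 9 - 6) - 4)*0 = (4*(-5) - 4)*0 = (-20 - 4)*0 = -24*0 = 0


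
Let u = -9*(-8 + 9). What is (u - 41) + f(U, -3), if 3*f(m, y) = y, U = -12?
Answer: -51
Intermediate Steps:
f(m, y) = y/3
u = -9 (u = -9*1 = -9)
(u - 41) + f(U, -3) = (-9 - 41) + (⅓)*(-3) = -50 - 1 = -51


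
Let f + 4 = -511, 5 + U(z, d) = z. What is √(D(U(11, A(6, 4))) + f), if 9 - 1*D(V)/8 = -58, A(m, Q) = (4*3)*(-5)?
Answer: √21 ≈ 4.5826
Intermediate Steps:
A(m, Q) = -60 (A(m, Q) = 12*(-5) = -60)
U(z, d) = -5 + z
f = -515 (f = -4 - 511 = -515)
D(V) = 536 (D(V) = 72 - 8*(-58) = 72 + 464 = 536)
√(D(U(11, A(6, 4))) + f) = √(536 - 515) = √21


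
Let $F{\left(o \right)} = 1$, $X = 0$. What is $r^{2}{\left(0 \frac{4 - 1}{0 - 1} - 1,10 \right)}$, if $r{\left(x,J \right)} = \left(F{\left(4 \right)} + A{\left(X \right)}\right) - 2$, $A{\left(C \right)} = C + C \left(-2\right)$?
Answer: $1$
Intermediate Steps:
$A{\left(C \right)} = - C$ ($A{\left(C \right)} = C - 2 C = - C$)
$r{\left(x,J \right)} = -1$ ($r{\left(x,J \right)} = \left(1 - 0\right) - 2 = \left(1 + 0\right) - 2 = 1 - 2 = -1$)
$r^{2}{\left(0 \frac{4 - 1}{0 - 1} - 1,10 \right)} = \left(-1\right)^{2} = 1$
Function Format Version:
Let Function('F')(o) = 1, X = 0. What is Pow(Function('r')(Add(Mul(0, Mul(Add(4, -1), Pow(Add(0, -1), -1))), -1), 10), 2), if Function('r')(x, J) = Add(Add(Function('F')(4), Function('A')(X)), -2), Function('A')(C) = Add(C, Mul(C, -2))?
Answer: 1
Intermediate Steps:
Function('A')(C) = Mul(-1, C) (Function('A')(C) = Add(C, Mul(-2, C)) = Mul(-1, C))
Function('r')(x, J) = -1 (Function('r')(x, J) = Add(Add(1, Mul(-1, 0)), -2) = Add(Add(1, 0), -2) = Add(1, -2) = -1)
Pow(Function('r')(Add(Mul(0, Mul(Add(4, -1), Pow(Add(0, -1), -1))), -1), 10), 2) = Pow(-1, 2) = 1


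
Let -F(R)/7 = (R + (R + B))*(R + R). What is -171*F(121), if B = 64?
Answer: 88640244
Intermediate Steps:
F(R) = -14*R*(64 + 2*R) (F(R) = -7*(R + (R + 64))*(R + R) = -7*(R + (64 + R))*2*R = -7*(64 + 2*R)*2*R = -14*R*(64 + 2*R))
-171*F(121) = -(-4788)*121*(32 + 121) = -(-4788)*121*153 = -171*(-518364) = 88640244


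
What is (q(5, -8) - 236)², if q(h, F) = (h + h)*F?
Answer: 99856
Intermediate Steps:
q(h, F) = 2*F*h (q(h, F) = (2*h)*F = 2*F*h)
(q(5, -8) - 236)² = (2*(-8)*5 - 236)² = (-80 - 236)² = (-316)² = 99856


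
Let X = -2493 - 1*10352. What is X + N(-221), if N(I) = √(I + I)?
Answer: -12845 + I*√442 ≈ -12845.0 + 21.024*I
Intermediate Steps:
X = -12845 (X = -2493 - 10352 = -12845)
N(I) = √2*√I (N(I) = √(2*I) = √2*√I)
X + N(-221) = -12845 + √2*√(-221) = -12845 + √2*(I*√221) = -12845 + I*√442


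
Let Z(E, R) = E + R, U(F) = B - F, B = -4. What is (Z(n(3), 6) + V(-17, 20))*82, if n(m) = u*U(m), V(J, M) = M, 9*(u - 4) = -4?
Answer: 820/9 ≈ 91.111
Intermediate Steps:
u = 32/9 (u = 4 + (⅑)*(-4) = 4 - 4/9 = 32/9 ≈ 3.5556)
U(F) = -4 - F
n(m) = -128/9 - 32*m/9 (n(m) = 32*(-4 - m)/9 = -128/9 - 32*m/9)
(Z(n(3), 6) + V(-17, 20))*82 = (((-128/9 - 32/9*3) + 6) + 20)*82 = (((-128/9 - 32/3) + 6) + 20)*82 = ((-224/9 + 6) + 20)*82 = (-170/9 + 20)*82 = (10/9)*82 = 820/9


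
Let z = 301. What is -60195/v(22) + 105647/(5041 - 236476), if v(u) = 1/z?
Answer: -4193300282972/231435 ≈ -1.8119e+7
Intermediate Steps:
v(u) = 1/301
-60195/v(22) + 105647/(5041 - 236476) = -60195/1/301 + 105647/(5041 - 236476) = -60195*301 + 105647/(-231435) = -18118695 + 105647*(-1/231435) = -18118695 - 105647/231435 = -4193300282972/231435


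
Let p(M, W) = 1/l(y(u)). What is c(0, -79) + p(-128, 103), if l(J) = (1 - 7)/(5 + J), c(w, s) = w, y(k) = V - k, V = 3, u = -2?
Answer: -5/3 ≈ -1.6667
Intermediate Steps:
y(k) = 3 - k
l(J) = -6/(5 + J)
p(M, W) = -5/3 (p(M, W) = 1/(-6/(5 + (3 - 1*(-2)))) = 1/(-6/(5 + (3 + 2))) = 1/(-6/(5 + 5)) = 1/(-6/10) = 1/(-6*⅒) = 1/(-⅗) = -5/3)
c(0, -79) + p(-128, 103) = 0 - 5/3 = -5/3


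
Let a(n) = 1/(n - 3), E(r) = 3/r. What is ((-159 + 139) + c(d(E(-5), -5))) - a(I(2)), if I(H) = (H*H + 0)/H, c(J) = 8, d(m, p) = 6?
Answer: -11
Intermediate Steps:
I(H) = H (I(H) = (H² + 0)/H = H²/H = H)
a(n) = 1/(-3 + n)
((-159 + 139) + c(d(E(-5), -5))) - a(I(2)) = ((-159 + 139) + 8) - 1/(-3 + 2) = (-20 + 8) - 1/(-1) = -12 - 1*(-1) = -12 + 1 = -11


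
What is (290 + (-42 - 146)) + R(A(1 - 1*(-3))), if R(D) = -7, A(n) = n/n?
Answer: 95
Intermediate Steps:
A(n) = 1
(290 + (-42 - 146)) + R(A(1 - 1*(-3))) = (290 + (-42 - 146)) - 7 = (290 - 188) - 7 = 102 - 7 = 95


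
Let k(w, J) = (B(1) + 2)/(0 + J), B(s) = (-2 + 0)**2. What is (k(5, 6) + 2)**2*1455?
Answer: 13095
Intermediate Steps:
B(s) = 4 (B(s) = (-2)**2 = 4)
k(w, J) = 6/J (k(w, J) = (4 + 2)/(0 + J) = 6/J)
(k(5, 6) + 2)**2*1455 = (6/6 + 2)**2*1455 = (6*(1/6) + 2)**2*1455 = (1 + 2)**2*1455 = 3**2*1455 = 9*1455 = 13095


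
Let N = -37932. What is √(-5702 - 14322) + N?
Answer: -37932 + 2*I*√5006 ≈ -37932.0 + 141.51*I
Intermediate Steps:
√(-5702 - 14322) + N = √(-5702 - 14322) - 37932 = √(-20024) - 37932 = 2*I*√5006 - 37932 = -37932 + 2*I*√5006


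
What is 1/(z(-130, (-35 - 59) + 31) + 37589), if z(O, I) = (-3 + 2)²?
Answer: 1/37590 ≈ 2.6603e-5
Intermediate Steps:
z(O, I) = 1 (z(O, I) = (-1)² = 1)
1/(z(-130, (-35 - 59) + 31) + 37589) = 1/(1 + 37589) = 1/37590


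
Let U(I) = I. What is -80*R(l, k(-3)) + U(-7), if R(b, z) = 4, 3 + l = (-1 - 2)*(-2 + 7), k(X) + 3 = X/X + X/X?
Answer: -327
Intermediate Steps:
k(X) = -1 (k(X) = -3 + (X/X + X/X) = -3 + (1 + 1) = -3 + 2 = -1)
l = -18 (l = -3 + (-1 - 2)*(-2 + 7) = -3 - 3*5 = -3 - 15 = -18)
-80*R(l, k(-3)) + U(-7) = -80*4 - 7 = -320 - 7 = -327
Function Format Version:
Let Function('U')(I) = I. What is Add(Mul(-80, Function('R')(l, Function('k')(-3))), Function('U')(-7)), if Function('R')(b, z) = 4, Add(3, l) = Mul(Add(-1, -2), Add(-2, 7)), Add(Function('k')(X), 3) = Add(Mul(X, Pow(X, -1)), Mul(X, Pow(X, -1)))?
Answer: -327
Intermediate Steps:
Function('k')(X) = -1 (Function('k')(X) = Add(-3, Add(Mul(X, Pow(X, -1)), Mul(X, Pow(X, -1)))) = Add(-3, Add(1, 1)) = Add(-3, 2) = -1)
l = -18 (l = Add(-3, Mul(Add(-1, -2), Add(-2, 7))) = Add(-3, Mul(-3, 5)) = Add(-3, -15) = -18)
Add(Mul(-80, Function('R')(l, Function('k')(-3))), Function('U')(-7)) = Add(Mul(-80, 4), -7) = Add(-320, -7) = -327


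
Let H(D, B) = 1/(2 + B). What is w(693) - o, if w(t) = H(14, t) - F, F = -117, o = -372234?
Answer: 258783946/695 ≈ 3.7235e+5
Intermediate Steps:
w(t) = 117 + 1/(2 + t) (w(t) = 1/(2 + t) - 1*(-117) = 1/(2 + t) + 117 = 117 + 1/(2 + t))
w(693) - o = (235 + 117*693)/(2 + 693) - 1*(-372234) = (235 + 81081)/695 + 372234 = (1/695)*81316 + 372234 = 81316/695 + 372234 = 258783946/695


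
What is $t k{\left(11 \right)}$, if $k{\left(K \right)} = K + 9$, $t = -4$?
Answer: $-80$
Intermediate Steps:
$k{\left(K \right)} = 9 + K$
$t k{\left(11 \right)} = - 4 \left(9 + 11\right) = \left(-4\right) 20 = -80$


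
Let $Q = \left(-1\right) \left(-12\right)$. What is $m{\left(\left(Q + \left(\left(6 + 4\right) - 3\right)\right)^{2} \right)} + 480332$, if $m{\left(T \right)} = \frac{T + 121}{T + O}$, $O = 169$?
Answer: $\frac{127288221}{265} \approx 4.8033 \cdot 10^{5}$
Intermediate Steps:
$Q = 12$
$m{\left(T \right)} = \frac{121 + T}{169 + T}$ ($m{\left(T \right)} = \frac{T + 121}{T + 169} = \frac{121 + T}{169 + T}$)
$m{\left(\left(Q + \left(\left(6 + 4\right) - 3\right)\right)^{2} \right)} + 480332 = \frac{121 + \left(12 + \left(\left(6 + 4\right) - 3\right)\right)^{2}}{169 + \left(12 + \left(\left(6 + 4\right) - 3\right)\right)^{2}} + 480332 = \frac{121 + \left(12 + \left(10 - 3\right)\right)^{2}}{169 + \left(12 + \left(10 - 3\right)\right)^{2}} + 480332 = \frac{121 + \left(12 + 7\right)^{2}}{169 + \left(12 + 7\right)^{2}} + 480332 = \frac{121 + 19^{2}}{169 + 19^{2}} + 480332 = \frac{121 + 361}{169 + 361} + 480332 = \frac{1}{530} \cdot 482 + 480332 = \frac{241}{265} + 480332 = \frac{127288221}{265}$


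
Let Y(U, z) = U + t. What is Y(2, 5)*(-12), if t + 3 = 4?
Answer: -36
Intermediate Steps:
t = 1 (t = -3 + 4 = 1)
Y(U, z) = 1 + U (Y(U, z) = U + 1 = 1 + U)
Y(2, 5)*(-12) = (1 + 2)*(-12) = 3*(-12) = -36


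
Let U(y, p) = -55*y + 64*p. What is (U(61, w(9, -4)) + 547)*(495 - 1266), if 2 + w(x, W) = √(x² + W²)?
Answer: 2263656 - 49344*√97 ≈ 1.7777e+6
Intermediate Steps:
w(x, W) = -2 + √(W² + x²) (w(x, W) = -2 + √(x² + W²) = -2 + √(W² + x²))
(U(61, w(9, -4)) + 547)*(495 - 1266) = ((-55*61 + 64*(-2 + √((-4)² + 9²))) + 547)*(495 - 1266) = ((-3355 + 64*(-2 + √(16 + 81))) + 547)*(-771) = ((-3355 + 64*(-2 + √97)) + 547)*(-771) = ((-3355 + (-128 + 64*√97)) + 547)*(-771) = ((-3483 + 64*√97) + 547)*(-771) = (-2936 + 64*√97)*(-771) = 2263656 - 49344*√97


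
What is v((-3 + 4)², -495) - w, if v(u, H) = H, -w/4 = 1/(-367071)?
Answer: -181700149/367071 ≈ -495.00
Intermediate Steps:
w = 4/367071 (w = -4/(-367071) = -4*(-1/367071) = 4/367071 ≈ 1.0897e-5)
v((-3 + 4)², -495) - w = -495 - 1*4/367071 = -495 - 4/367071 = -181700149/367071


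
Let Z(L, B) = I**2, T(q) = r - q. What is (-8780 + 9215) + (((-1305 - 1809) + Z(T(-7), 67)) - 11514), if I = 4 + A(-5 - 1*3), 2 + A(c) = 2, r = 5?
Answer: -14177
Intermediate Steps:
A(c) = 0 (A(c) = -2 + 2 = 0)
T(q) = 5 - q
I = 4 (I = 4 + 0 = 4)
Z(L, B) = 16 (Z(L, B) = 4**2 = 16)
(-8780 + 9215) + (((-1305 - 1809) + Z(T(-7), 67)) - 11514) = (-8780 + 9215) + (((-1305 - 1809) + 16) - 11514) = 435 + ((-3114 + 16) - 11514) = 435 + (-3098 - 11514) = 435 - 14612 = -14177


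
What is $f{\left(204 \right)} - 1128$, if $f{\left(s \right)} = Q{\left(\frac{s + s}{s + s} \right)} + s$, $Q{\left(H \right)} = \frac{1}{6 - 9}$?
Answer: $- \frac{2773}{3} \approx -924.33$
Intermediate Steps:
$Q{\left(H \right)} = - \frac{1}{3}$ ($Q{\left(H \right)} = \frac{1}{-3} = - \frac{1}{3}$)
$f{\left(s \right)} = - \frac{1}{3} + s$
$f{\left(204 \right)} - 1128 = \left(- \frac{1}{3} + 204\right) - 1128 = \frac{611}{3} - 1128 = - \frac{2773}{3}$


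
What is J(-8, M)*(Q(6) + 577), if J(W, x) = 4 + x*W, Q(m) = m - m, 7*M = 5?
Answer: -6924/7 ≈ -989.14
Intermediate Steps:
M = 5/7 (M = (⅐)*5 = 5/7 ≈ 0.71429)
Q(m) = 0
J(W, x) = 4 + W*x
J(-8, M)*(Q(6) + 577) = (4 - 8*5/7)*(0 + 577) = (4 - 40/7)*577 = -12/7*577 = -6924/7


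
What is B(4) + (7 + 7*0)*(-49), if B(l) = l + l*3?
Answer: -327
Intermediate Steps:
B(l) = 4*l (B(l) = l + 3*l = 4*l)
B(4) + (7 + 7*0)*(-49) = 4*4 + (7 + 7*0)*(-49) = 16 + (7 + 0)*(-49) = 16 + 7*(-49) = 16 - 343 = -327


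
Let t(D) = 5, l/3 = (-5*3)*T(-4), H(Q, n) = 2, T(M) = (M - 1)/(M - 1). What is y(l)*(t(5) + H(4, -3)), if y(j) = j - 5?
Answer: -350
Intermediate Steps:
T(M) = 1 (T(M) = (-1 + M)/(-1 + M) = 1)
l = -45 (l = 3*(-5*3*1) = 3*(-15*1) = 3*(-15) = -45)
y(j) = -5 + j
y(l)*(t(5) + H(4, -3)) = (-5 - 45)*(5 + 2) = -50*7 = -350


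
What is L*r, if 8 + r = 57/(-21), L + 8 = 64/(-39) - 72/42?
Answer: 77500/637 ≈ 121.66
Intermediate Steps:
L = -3100/273 (L = -8 + (64/(-39) - 72/42) = -8 + (64*(-1/39) - 72*1/42) = -8 + (-64/39 - 12/7) = -8 - 916/273 = -3100/273 ≈ -11.355)
r = -75/7 (r = -8 + 57/(-21) = -8 + 57*(-1/21) = -8 - 19/7 = -75/7 ≈ -10.714)
L*r = -3100/273*(-75/7) = 77500/637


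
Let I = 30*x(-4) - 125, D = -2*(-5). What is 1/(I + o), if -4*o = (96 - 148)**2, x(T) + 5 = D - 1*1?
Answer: -1/681 ≈ -0.0014684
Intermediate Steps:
D = 10
x(T) = 4 (x(T) = -5 + (10 - 1*1) = -5 + (10 - 1) = -5 + 9 = 4)
o = -676 (o = -(96 - 148)**2/4 = -1/4*(-52)**2 = -1/4*2704 = -676)
I = -5 (I = 30*4 - 125 = 120 - 125 = -5)
1/(I + o) = 1/(-5 - 676) = 1/(-681) = -1/681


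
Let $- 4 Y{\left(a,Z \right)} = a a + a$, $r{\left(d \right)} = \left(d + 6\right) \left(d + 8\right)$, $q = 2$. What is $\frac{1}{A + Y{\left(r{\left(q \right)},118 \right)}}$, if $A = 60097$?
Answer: $\frac{1}{58477} \approx 1.7101 \cdot 10^{-5}$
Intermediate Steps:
$r{\left(d \right)} = \left(6 + d\right) \left(8 + d\right)$
$Y{\left(a,Z \right)} = - \frac{a}{4} - \frac{a^{2}}{4}$ ($Y{\left(a,Z \right)} = - \frac{a a + a}{4} = - \frac{a^{2} + a}{4} = - \frac{a + a^{2}}{4} = - \frac{a}{4} - \frac{a^{2}}{4}$)
$\frac{1}{A + Y{\left(r{\left(q \right)},118 \right)}} = \frac{1}{60097 - \frac{\left(48 + 2^{2} + 14 \cdot 2\right) \left(1 + \left(48 + 2^{2} + 14 \cdot 2\right)\right)}{4}} = \frac{1}{60097 - \frac{\left(48 + 4 + 28\right) \left(1 + \left(48 + 4 + 28\right)\right)}{4}} = \frac{1}{60097 - 20 \left(1 + 80\right)} = \frac{1}{60097 - 20 \cdot 81} = \frac{1}{60097 - 1620} = \frac{1}{58477}$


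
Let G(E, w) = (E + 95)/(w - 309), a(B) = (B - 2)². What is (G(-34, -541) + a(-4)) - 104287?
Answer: -88613411/850 ≈ -1.0425e+5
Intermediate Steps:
a(B) = (-2 + B)²
G(E, w) = (95 + E)/(-309 + w)
(G(-34, -541) + a(-4)) - 104287 = ((95 - 34)/(-309 - 541) + (-2 - 4)²) - 104287 = (61/(-850) + (-6)²) - 104287 = (-1/850*61 + 36) - 104287 = (-61/850 + 36) - 104287 = 30539/850 - 104287 = -88613411/850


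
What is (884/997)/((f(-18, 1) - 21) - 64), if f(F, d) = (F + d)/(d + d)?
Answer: -104/10967 ≈ -0.0094830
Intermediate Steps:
f(F, d) = (F + d)/(2*d) (f(F, d) = (F + d)/((2*d)) = (F + d)*(1/(2*d)) = (F + d)/(2*d))
(884/997)/((f(-18, 1) - 21) - 64) = (884/997)/(((1/2)*(-18 + 1)/1 - 21) - 64) = (884*(1/997))/(((1/2)*1*(-17) - 21) - 64) = 884/(997*((-17/2 - 21) - 64)) = 884/(997*(-59/2 - 64)) = 884/(997*(-187/2)) = (884/997)*(-2/187) = -104/10967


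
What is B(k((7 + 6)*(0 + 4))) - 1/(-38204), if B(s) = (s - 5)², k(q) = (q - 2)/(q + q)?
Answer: 527454651/25825904 ≈ 20.423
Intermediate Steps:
k(q) = (-2 + q)/(2*q) (k(q) = (-2 + q)/((2*q)) = (-2 + q)*(1/(2*q)) = (-2 + q)/(2*q))
B(s) = (-5 + s)²
B(k((7 + 6)*(0 + 4))) - 1/(-38204) = (-5 + (-2 + (7 + 6)*(0 + 4))/(2*(((7 + 6)*(0 + 4)))))² - 1/(-38204) = (-5 + (-2 + 13*4)/(2*((13*4))))² - 1*(-1/38204) = (-5 + (½)*(-2 + 52)/52)² + 1/38204 = (-5 + (½)*(1/52)*50)² + 1/38204 = (-5 + 25/52)² + 1/38204 = (-235/52)² + 1/38204 = 55225/2704 + 1/38204 = 527454651/25825904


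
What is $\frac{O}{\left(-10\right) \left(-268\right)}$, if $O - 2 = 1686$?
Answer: $\frac{211}{335} \approx 0.62985$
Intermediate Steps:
$O = 1688$ ($O = 2 + 1686 = 1688$)
$\frac{O}{\left(-10\right) \left(-268\right)} = \frac{1688}{\left(-10\right) \left(-268\right)} = \frac{1688}{2680} = 1688 \cdot \frac{1}{2680} = \frac{211}{335}$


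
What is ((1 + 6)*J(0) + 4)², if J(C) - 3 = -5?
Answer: 100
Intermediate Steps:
J(C) = -2 (J(C) = 3 - 5 = -2)
((1 + 6)*J(0) + 4)² = ((1 + 6)*(-2) + 4)² = (7*(-2) + 4)² = (-14 + 4)² = (-10)² = 100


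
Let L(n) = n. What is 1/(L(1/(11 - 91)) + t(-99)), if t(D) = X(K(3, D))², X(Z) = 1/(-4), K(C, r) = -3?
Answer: 20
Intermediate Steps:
X(Z) = -¼
t(D) = 1/16 (t(D) = (-¼)² = 1/16)
1/(L(1/(11 - 91)) + t(-99)) = 1/(1/(11 - 91) + 1/16) = 1/(1/(-80) + 1/16) = 1/(-1/80 + 1/16) = 1/(1/20) = 20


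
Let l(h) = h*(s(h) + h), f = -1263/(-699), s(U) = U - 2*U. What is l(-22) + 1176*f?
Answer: 495096/233 ≈ 2124.9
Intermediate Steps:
s(U) = -U
f = 421/233 (f = -1263*(-1/699) = 421/233 ≈ 1.8069)
l(h) = 0 (l(h) = h*(-h + h) = h*0 = 0)
l(-22) + 1176*f = 0 + 1176*(421/233) = 0 + 495096/233 = 495096/233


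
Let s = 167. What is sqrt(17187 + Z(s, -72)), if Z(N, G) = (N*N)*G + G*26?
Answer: I*sqrt(1992693) ≈ 1411.6*I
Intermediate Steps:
Z(N, G) = 26*G + G*N**2 (Z(N, G) = N**2*G + 26*G = G*N**2 + 26*G = 26*G + G*N**2)
sqrt(17187 + Z(s, -72)) = sqrt(17187 - 72*(26 + 167**2)) = sqrt(17187 - 72*(26 + 27889)) = sqrt(17187 - 72*27915) = sqrt(17187 - 2009880) = sqrt(-1992693) = I*sqrt(1992693)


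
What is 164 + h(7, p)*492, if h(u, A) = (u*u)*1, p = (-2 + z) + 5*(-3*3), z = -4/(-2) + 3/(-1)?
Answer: 24272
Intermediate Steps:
z = -1 (z = -4*(-1/2) + 3*(-1) = 2 - 3 = -1)
p = -48 (p = (-2 - 1) + 5*(-3*3) = -3 + 5*(-9) = -3 - 45 = -48)
h(u, A) = u**2 (h(u, A) = u**2*1 = u**2)
164 + h(7, p)*492 = 164 + 7**2*492 = 164 + 49*492 = 164 + 24108 = 24272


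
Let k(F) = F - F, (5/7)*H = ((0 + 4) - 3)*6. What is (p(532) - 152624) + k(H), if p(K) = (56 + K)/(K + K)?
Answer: -5799691/38 ≈ -1.5262e+5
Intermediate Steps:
H = 42/5 (H = 7*(((0 + 4) - 3)*6)/5 = 7*((4 - 3)*6)/5 = 7*(1*6)/5 = (7/5)*6 = 42/5 ≈ 8.4000)
k(F) = 0
p(K) = (56 + K)/(2*K) (p(K) = (56 + K)/((2*K)) = (56 + K)*(1/(2*K)) = (56 + K)/(2*K))
(p(532) - 152624) + k(H) = ((½)*(56 + 532)/532 - 152624) + 0 = ((½)*(1/532)*588 - 152624) + 0 = (21/38 - 152624) + 0 = -5799691/38 + 0 = -5799691/38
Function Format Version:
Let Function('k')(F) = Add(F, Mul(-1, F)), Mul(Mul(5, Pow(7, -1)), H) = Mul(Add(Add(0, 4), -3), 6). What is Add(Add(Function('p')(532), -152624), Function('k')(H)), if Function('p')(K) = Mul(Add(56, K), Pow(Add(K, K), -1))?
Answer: Rational(-5799691, 38) ≈ -1.5262e+5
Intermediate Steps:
H = Rational(42, 5) (H = Mul(Rational(7, 5), Mul(Add(Add(0, 4), -3), 6)) = Mul(Rational(7, 5), Mul(Add(4, -3), 6)) = Mul(Rational(7, 5), Mul(1, 6)) = Mul(Rational(7, 5), 6) = Rational(42, 5) ≈ 8.4000)
Function('k')(F) = 0
Function('p')(K) = Mul(Rational(1, 2), Pow(K, -1), Add(56, K)) (Function('p')(K) = Mul(Add(56, K), Pow(Mul(2, K), -1)) = Mul(Add(56, K), Mul(Rational(1, 2), Pow(K, -1))) = Mul(Rational(1, 2), Pow(K, -1), Add(56, K)))
Add(Add(Function('p')(532), -152624), Function('k')(H)) = Add(Add(Mul(Rational(1, 2), Pow(532, -1), Add(56, 532)), -152624), 0) = Add(Add(Mul(Rational(1, 2), Rational(1, 532), 588), -152624), 0) = Add(Add(Rational(21, 38), -152624), 0) = Add(Rational(-5799691, 38), 0) = Rational(-5799691, 38)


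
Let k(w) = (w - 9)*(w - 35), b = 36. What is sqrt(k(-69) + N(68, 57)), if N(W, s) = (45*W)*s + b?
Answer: 2*sqrt(45642) ≈ 427.28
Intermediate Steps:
k(w) = (-35 + w)*(-9 + w) (k(w) = (-9 + w)*(-35 + w) = (-35 + w)*(-9 + w))
N(W, s) = 36 + 45*W*s (N(W, s) = (45*W)*s + 36 = 45*W*s + 36 = 36 + 45*W*s)
sqrt(k(-69) + N(68, 57)) = sqrt((315 + (-69)**2 - 44*(-69)) + (36 + 45*68*57)) = sqrt((315 + 4761 + 3036) + (36 + 174420)) = sqrt(8112 + 174456) = sqrt(182568) = 2*sqrt(45642)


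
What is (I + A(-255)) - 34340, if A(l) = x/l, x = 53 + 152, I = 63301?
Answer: 1476970/51 ≈ 28960.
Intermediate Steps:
x = 205
A(l) = 205/l
(I + A(-255)) - 34340 = (63301 + 205/(-255)) - 34340 = (63301 + 205*(-1/255)) - 34340 = (63301 - 41/51) - 34340 = 3228310/51 - 34340 = 1476970/51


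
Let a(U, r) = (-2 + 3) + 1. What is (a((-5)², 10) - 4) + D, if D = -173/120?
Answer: -413/120 ≈ -3.4417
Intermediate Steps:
a(U, r) = 2 (a(U, r) = 1 + 1 = 2)
D = -173/120 (D = -173*1/120 = -173/120 ≈ -1.4417)
(a((-5)², 10) - 4) + D = (2 - 4) - 173/120 = -2 - 173/120 = -413/120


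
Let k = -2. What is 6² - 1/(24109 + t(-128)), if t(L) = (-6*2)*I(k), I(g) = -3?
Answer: 869219/24145 ≈ 36.000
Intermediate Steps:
t(L) = 36 (t(L) = -6*2*(-3) = -12*(-3) = 36)
6² - 1/(24109 + t(-128)) = 6² - 1/(24109 + 36) = 36 - 1/24145 = 869219/24145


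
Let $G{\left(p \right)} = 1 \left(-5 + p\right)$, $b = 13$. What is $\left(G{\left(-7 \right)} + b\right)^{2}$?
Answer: $1$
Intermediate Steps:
$G{\left(p \right)} = -5 + p$
$\left(G{\left(-7 \right)} + b\right)^{2} = \left(\left(-5 - 7\right) + 13\right)^{2} = \left(-12 + 13\right)^{2} = 1^{2} = 1$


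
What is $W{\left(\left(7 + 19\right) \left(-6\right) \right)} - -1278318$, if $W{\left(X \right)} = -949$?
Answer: $1277369$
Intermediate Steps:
$W{\left(\left(7 + 19\right) \left(-6\right) \right)} - -1278318 = -949 - -1278318 = -949 + 1278318 = 1277369$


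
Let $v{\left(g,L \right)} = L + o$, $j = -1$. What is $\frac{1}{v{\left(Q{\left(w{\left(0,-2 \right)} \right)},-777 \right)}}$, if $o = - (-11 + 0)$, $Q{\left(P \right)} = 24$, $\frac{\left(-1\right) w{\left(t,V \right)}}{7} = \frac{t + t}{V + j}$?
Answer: $- \frac{1}{766} \approx -0.0013055$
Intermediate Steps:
$w{\left(t,V \right)} = - \frac{14 t}{-1 + V}$ ($w{\left(t,V \right)} = - 7 \frac{t + t}{V - 1} = - 7 \frac{2 t}{-1 + V} = - \frac{14 t}{-1 + V}$)
$o = 11$ ($o = \left(-1\right) \left(-11\right) = 11$)
$v{\left(g,L \right)} = 11 + L$ ($v{\left(g,L \right)} = L + 11 = 11 + L$)
$\frac{1}{v{\left(Q{\left(w{\left(0,-2 \right)} \right)},-777 \right)}} = \frac{1}{11 - 777} = \frac{1}{-766} = - \frac{1}{766}$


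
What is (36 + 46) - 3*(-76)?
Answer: 310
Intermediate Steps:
(36 + 46) - 3*(-76) = 82 + 228 = 310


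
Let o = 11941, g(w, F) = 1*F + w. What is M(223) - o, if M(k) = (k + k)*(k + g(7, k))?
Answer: 190097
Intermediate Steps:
g(w, F) = F + w
M(k) = 2*k*(7 + 2*k) (M(k) = (k + k)*(k + (k + 7)) = (2*k)*(k + (7 + k)) = (2*k)*(7 + 2*k) = 2*k*(7 + 2*k))
M(223) - o = 2*223*(7 + 2*223) - 1*11941 = 2*223*(7 + 446) - 11941 = 2*223*453 - 11941 = 202038 - 11941 = 190097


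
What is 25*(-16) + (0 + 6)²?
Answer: -364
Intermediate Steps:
25*(-16) + (0 + 6)² = -400 + 6² = -400 + 36 = -364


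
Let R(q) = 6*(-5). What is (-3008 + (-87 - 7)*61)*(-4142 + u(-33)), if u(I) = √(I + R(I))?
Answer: 36209364 - 26226*I*√7 ≈ 3.6209e+7 - 69388.0*I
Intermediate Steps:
R(q) = -30
u(I) = √(-30 + I) (u(I) = √(I - 30) = √(-30 + I))
(-3008 + (-87 - 7)*61)*(-4142 + u(-33)) = (-3008 + (-87 - 7)*61)*(-4142 + √(-30 - 33)) = (-3008 - 94*61)*(-4142 + √(-63)) = (-3008 - 5734)*(-4142 + 3*I*√7) = -8742*(-4142 + 3*I*√7) = 36209364 - 26226*I*√7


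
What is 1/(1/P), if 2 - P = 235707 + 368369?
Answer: -604074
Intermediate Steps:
P = -604074 (P = 2 - (235707 + 368369) = 2 - 1*604076 = 2 - 604076 = -604074)
1/(1/P) = 1/(1/(-604074)) = 1/(-1/604074) = -604074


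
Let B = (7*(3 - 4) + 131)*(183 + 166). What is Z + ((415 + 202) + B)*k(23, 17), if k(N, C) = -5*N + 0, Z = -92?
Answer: -5047787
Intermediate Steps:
k(N, C) = -5*N
B = 43276 (B = (7*(-1) + 131)*349 = (-7 + 131)*349 = 124*349 = 43276)
Z + ((415 + 202) + B)*k(23, 17) = -92 + ((415 + 202) + 43276)*(-5*23) = -92 + (617 + 43276)*(-115) = -92 + 43893*(-115) = -92 - 5047695 = -5047787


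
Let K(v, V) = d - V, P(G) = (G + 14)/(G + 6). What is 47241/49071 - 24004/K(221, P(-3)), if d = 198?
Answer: -106247253/866921 ≈ -122.56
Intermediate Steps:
P(G) = (14 + G)/(6 + G)
K(v, V) = 198 - V
47241/49071 - 24004/K(221, P(-3)) = 47241/49071 - 24004/(198 - (14 - 3)/(6 - 3)) = 47241*(1/49071) - 24004/(198 - 11/3) = 15747/16357 - 24004/(198 - 11/3) = 15747/16357 - 24004/583/3 = 15747/16357 - 24004*3/583 = 15747/16357 - 72012/583 = -106247253/866921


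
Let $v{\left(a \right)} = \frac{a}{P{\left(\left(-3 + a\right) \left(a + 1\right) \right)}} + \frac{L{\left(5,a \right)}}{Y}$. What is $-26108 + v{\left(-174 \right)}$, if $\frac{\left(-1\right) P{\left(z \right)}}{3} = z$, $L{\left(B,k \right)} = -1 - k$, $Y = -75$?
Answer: $- \frac{19988091061}{765525} \approx -26110.0$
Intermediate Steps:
$P{\left(z \right)} = - 3 z$
$v{\left(a \right)} = \frac{1}{75} + \frac{a}{75} - \frac{a}{3 \left(1 + a\right) \left(-3 + a\right)}$ ($v{\left(a \right)} = \frac{a}{\left(-3\right) \left(-3 + a\right) \left(a + 1\right)} + \frac{-1 - a}{-75} = \frac{a}{\left(-3\right) \left(-3 + a\right) \left(1 + a\right)} + \left(-1 - a\right) \left(- \frac{1}{75}\right) = \frac{a}{\left(-3\right) \left(1 + a\right) \left(-3 + a\right)} + \left(\frac{1}{75} + \frac{a}{75}\right) = a \left(- \frac{1}{3 \left(1 + a\right) \left(-3 + a\right)}\right) + \left(\frac{1}{75} + \frac{a}{75}\right) = - \frac{a}{3 \left(1 + a\right) \left(-3 + a\right)} + \left(\frac{1}{75} + \frac{a}{75}\right) = \frac{1}{75} + \frac{a}{75} - \frac{a}{3 \left(1 + a\right) \left(-3 + a\right)}$)
$-26108 + v{\left(-174 \right)} = -26108 + \frac{-3 + \left(-174\right)^{3} - \left(-174\right)^{2} - -5220}{75 \left(-3 + \left(-174\right)^{2} - -348\right)} = -26108 + \frac{-3 - 5268024 - 30276 + 5220}{75 \left(-3 + 30276 + 348\right)} = -26108 + \frac{-3 - 5268024 - 30276 + 5220}{75 \cdot 30621} = -26108 + \frac{1}{75} \cdot \frac{1}{30621} \left(-5293083\right) = -26108 - \frac{1764361}{765525} = - \frac{19988091061}{765525}$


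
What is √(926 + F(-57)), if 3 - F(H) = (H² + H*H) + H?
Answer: 2*I*√1378 ≈ 74.243*I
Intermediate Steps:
F(H) = 3 - H - 2*H² (F(H) = 3 - ((H² + H*H) + H) = 3 - ((H² + H²) + H) = 3 - (2*H² + H) = 3 - (H + 2*H²) = 3 + (-H - 2*H²) = 3 - H - 2*H²)
√(926 + F(-57)) = √(926 + (3 - 1*(-57) - 2*(-57)²)) = √(926 + (3 + 57 - 2*3249)) = √(926 + (3 + 57 - 6498)) = √(926 - 6438) = √(-5512) = 2*I*√1378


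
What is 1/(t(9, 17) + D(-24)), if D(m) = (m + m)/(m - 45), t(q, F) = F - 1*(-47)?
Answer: 23/1488 ≈ 0.015457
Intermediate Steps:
t(q, F) = 47 + F (t(q, F) = F + 47 = 47 + F)
D(m) = 2*m/(-45 + m) (D(m) = (2*m)/(-45 + m) = 2*m/(-45 + m))
1/(t(9, 17) + D(-24)) = 1/((47 + 17) + 2*(-24)/(-45 - 24)) = 1/(64 + 2*(-24)/(-69)) = 1/(64 + 2*(-24)*(-1/69)) = 1/(64 + 16/23) = 1/(1488/23) = 23/1488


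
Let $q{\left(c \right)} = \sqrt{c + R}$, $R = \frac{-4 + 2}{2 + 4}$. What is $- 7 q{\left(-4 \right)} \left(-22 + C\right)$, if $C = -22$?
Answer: $\frac{308 i \sqrt{39}}{3} \approx 641.15 i$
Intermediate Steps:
$R = - \frac{1}{3}$ ($R = - \frac{2}{6} = \left(-2\right) \frac{1}{6} = - \frac{1}{3} \approx -0.33333$)
$q{\left(c \right)} = \sqrt{- \frac{1}{3} + c}$ ($q{\left(c \right)} = \sqrt{c - \frac{1}{3}} = \sqrt{- \frac{1}{3} + c}$)
$- 7 q{\left(-4 \right)} \left(-22 + C\right) = - 7 \frac{\sqrt{-3 + 9 \left(-4\right)}}{3} \left(-22 - 22\right) = - 7 \frac{\sqrt{-3 - 36}}{3} \left(-44\right) = - 7 \frac{\sqrt{-39}}{3} \left(-44\right) = - 7 \frac{i \sqrt{39}}{3} \left(-44\right) = - \frac{7 i \sqrt{39}}{3} \left(-44\right) = \frac{308 i \sqrt{39}}{3}$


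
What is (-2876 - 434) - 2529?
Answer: -5839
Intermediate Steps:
(-2876 - 434) - 2529 = -3310 - 2529 = -5839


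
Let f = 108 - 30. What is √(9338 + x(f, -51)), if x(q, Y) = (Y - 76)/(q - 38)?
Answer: √3733930/20 ≈ 96.617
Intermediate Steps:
f = 78
x(q, Y) = (-76 + Y)/(-38 + q)
√(9338 + x(f, -51)) = √(9338 + (-76 - 51)/(-38 + 78)) = √(9338 - 127/40) = √(373393/40) = √3733930/20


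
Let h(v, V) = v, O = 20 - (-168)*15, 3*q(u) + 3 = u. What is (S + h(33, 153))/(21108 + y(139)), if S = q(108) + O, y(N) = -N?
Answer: 2608/20969 ≈ 0.12437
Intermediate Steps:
q(u) = -1 + u/3
O = 2540 (O = 20 - 42*(-60) = 20 + 2520 = 2540)
S = 2575 (S = (-1 + (⅓)*108) + 2540 = (-1 + 36) + 2540 = 35 + 2540 = 2575)
(S + h(33, 153))/(21108 + y(139)) = (2575 + 33)/(21108 - 1*139) = 2608/(21108 - 139) = 2608/20969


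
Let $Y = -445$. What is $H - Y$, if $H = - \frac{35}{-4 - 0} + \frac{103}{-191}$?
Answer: $\frac{346253}{764} \approx 453.21$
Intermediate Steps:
$H = \frac{6273}{764}$ ($H = - \frac{35}{-4 + 0} + 103 \left(- \frac{1}{191}\right) = - \frac{35}{-4} - \frac{103}{191} = \left(-35\right) \left(- \frac{1}{4}\right) - \frac{103}{191} = \frac{35}{4} - \frac{103}{191} = \frac{6273}{764} \approx 8.2107$)
$H - Y = \frac{6273}{764} - -445 = \frac{6273}{764} + 445 = \frac{346253}{764}$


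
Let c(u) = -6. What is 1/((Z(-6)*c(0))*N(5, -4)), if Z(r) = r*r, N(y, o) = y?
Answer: -1/1080 ≈ -0.00092593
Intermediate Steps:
Z(r) = r**2
1/((Z(-6)*c(0))*N(5, -4)) = 1/(((-6)**2*(-6))*5) = 1/((36*(-6))*5) = 1/(-216*5) = 1/(-1080) = -1/1080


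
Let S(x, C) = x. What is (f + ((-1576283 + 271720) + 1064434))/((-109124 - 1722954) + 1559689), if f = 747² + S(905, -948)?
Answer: -318785/272389 ≈ -1.1703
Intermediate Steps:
f = 558914 (f = 747² + 905 = 558009 + 905 = 558914)
(f + ((-1576283 + 271720) + 1064434))/((-109124 - 1722954) + 1559689) = (558914 + ((-1576283 + 271720) + 1064434))/((-109124 - 1722954) + 1559689) = (558914 + (-1304563 + 1064434))/(-1832078 + 1559689) = (558914 - 240129)/(-272389) = 318785*(-1/272389) = -318785/272389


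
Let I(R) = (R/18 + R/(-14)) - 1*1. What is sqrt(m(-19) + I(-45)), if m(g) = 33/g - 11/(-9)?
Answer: I*sqrt(127414)/399 ≈ 0.89461*I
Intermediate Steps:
I(R) = -1 - R/63 (I(R) = (R*(1/18) + R*(-1/14)) - 1 = (R/18 - R/14) - 1 = -R/63 - 1 = -1 - R/63)
m(g) = 11/9 + 33/g (m(g) = 33/g - 11*(-1/9) = 33/g + 11/9 = 11/9 + 33/g)
sqrt(m(-19) + I(-45)) = sqrt((11/9 + 33/(-19)) + (-1 - 1/63*(-45))) = sqrt((11/9 + 33*(-1/19)) + (-1 + 5/7)) = sqrt((11/9 - 33/19) - 2/7) = sqrt(-88/171 - 2/7) = sqrt(-958/1197) = I*sqrt(127414)/399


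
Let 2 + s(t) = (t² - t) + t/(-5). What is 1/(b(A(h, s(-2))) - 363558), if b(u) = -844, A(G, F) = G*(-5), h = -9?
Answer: -1/364402 ≈ -2.7442e-6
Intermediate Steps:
s(t) = -2 + t² - 6*t/5 (s(t) = -2 + ((t² - t) + t/(-5)) = -2 + ((t² - t) + t*(-⅕)) = -2 + ((t² - t) - t/5) = -2 + (t² - 6*t/5) = -2 + t² - 6*t/5)
A(G, F) = -5*G
1/(b(A(h, s(-2))) - 363558) = 1/(-844 - 363558) = 1/(-364402) = -1/364402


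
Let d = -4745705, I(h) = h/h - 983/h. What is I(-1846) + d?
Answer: -8760568601/1846 ≈ -4.7457e+6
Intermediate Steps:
I(h) = 1 - 983/h
I(-1846) + d = (-983 - 1846)/(-1846) - 4745705 = -1/1846*(-2829) - 4745705 = 2829/1846 - 4745705 = -8760568601/1846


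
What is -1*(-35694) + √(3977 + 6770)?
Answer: 35694 + √10747 ≈ 35798.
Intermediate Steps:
-1*(-35694) + √(3977 + 6770) = 35694 + √10747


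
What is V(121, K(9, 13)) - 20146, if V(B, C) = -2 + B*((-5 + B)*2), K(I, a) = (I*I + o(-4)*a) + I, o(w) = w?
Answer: 7924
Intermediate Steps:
K(I, a) = I + I² - 4*a (K(I, a) = (I*I - 4*a) + I = (I² - 4*a) + I = I + I² - 4*a)
V(B, C) = -2 + B*(-10 + 2*B)
V(121, K(9, 13)) - 20146 = (-2 - 10*121 + 2*121²) - 20146 = (-2 - 1210 + 2*14641) - 20146 = (-2 - 1210 + 29282) - 20146 = 28070 - 20146 = 7924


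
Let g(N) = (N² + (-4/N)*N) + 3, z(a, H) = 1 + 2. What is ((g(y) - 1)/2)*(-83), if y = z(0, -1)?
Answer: -581/2 ≈ -290.50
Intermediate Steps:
z(a, H) = 3
y = 3
g(N) = -1 + N² (g(N) = (N² - 4) + 3 = (-4 + N²) + 3 = -1 + N²)
((g(y) - 1)/2)*(-83) = (((-1 + 3²) - 1)/2)*(-83) = (((-1 + 9) - 1)*(½))*(-83) = ((8 - 1)*(½))*(-83) = (7*(½))*(-83) = (7/2)*(-83) = -581/2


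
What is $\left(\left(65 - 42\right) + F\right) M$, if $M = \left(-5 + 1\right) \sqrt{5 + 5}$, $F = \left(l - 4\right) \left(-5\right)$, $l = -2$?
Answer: $- 212 \sqrt{10} \approx -670.4$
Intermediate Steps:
$F = 30$ ($F = \left(-2 - 4\right) \left(-5\right) = \left(-6\right) \left(-5\right) = 30$)
$M = - 4 \sqrt{10} \approx -12.649$
$\left(\left(65 - 42\right) + F\right) M = \left(\left(65 - 42\right) + 30\right) \left(- 4 \sqrt{10}\right) = \left(23 + 30\right) \left(- 4 \sqrt{10}\right) = 53 \left(- 4 \sqrt{10}\right) = - 212 \sqrt{10}$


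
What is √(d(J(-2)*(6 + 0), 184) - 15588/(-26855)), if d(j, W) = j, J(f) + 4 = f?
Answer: 6*I*√709562810/26855 ≈ 5.9514*I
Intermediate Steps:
J(f) = -4 + f
√(d(J(-2)*(6 + 0), 184) - 15588/(-26855)) = √((-4 - 2)*(6 + 0) - 15588/(-26855)) = √(-6*6 - 15588*(-1/26855)) = √(-36 + 15588/26855) = √(-951192/26855) = 6*I*√709562810/26855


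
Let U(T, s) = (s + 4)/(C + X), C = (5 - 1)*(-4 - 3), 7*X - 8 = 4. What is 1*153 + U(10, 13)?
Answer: 28033/184 ≈ 152.35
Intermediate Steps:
X = 12/7 (X = 8/7 + (1/7)*4 = 8/7 + 4/7 = 12/7 ≈ 1.7143)
C = -28 (C = 4*(-7) = -28)
U(T, s) = -7/46 - 7*s/184 (U(T, s) = (s + 4)/(-28 + 12/7) = (4 + s)/(-184/7) = (4 + s)*(-7/184) = -7/46 - 7*s/184)
1*153 + U(10, 13) = 1*153 + (-7/46 - 7/184*13) = 153 + (-7/46 - 91/184) = 153 - 119/184 = 28033/184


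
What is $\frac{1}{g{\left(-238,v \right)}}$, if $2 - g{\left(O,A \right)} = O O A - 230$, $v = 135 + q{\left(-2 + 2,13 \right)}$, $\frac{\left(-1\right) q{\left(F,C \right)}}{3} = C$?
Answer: $- \frac{1}{5437592} \approx -1.839 \cdot 10^{-7}$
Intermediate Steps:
$q{\left(F,C \right)} = - 3 C$
$v = 96$ ($v = 135 - 39 = 96$)
$g{\left(O,A \right)} = 232 - A O^{2}$ ($g{\left(O,A \right)} = 2 - \left(O O A - 230\right) = 2 - \left(O^{2} A - 230\right) = 2 - \left(A O^{2} - 230\right) = 2 - \left(-230 + A O^{2}\right) = 232 - A O^{2}$)
$\frac{1}{g{\left(-238,v \right)}} = \frac{1}{232 - 96 \left(-238\right)^{2}} = \frac{1}{232 - 96 \cdot 56644} = \frac{1}{232 - 5437824} = \frac{1}{-5437592} = - \frac{1}{5437592}$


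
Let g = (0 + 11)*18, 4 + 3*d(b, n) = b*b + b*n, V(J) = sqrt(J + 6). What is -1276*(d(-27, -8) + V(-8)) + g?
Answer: -1200122/3 - 1276*I*sqrt(2) ≈ -4.0004e+5 - 1804.5*I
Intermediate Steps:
V(J) = sqrt(6 + J)
d(b, n) = -4/3 + b**2/3 + b*n/3 (d(b, n) = -4/3 + (b*b + b*n)/3 = -4/3 + (b**2 + b*n)/3 = -4/3 + (b**2/3 + b*n/3) = -4/3 + b**2/3 + b*n/3)
g = 198 (g = 11*18 = 198)
-1276*(d(-27, -8) + V(-8)) + g = -1276*((-4/3 + (1/3)*(-27)**2 + (1/3)*(-27)*(-8)) + sqrt(6 - 8)) + 198 = -1276*((-4/3 + (1/3)*729 + 72) + sqrt(-2)) + 198 = -1276*((-4/3 + 243 + 72) + I*sqrt(2)) + 198 = -1276*(941/3 + I*sqrt(2)) + 198 = (-1200716/3 - 1276*I*sqrt(2)) + 198 = -1200122/3 - 1276*I*sqrt(2)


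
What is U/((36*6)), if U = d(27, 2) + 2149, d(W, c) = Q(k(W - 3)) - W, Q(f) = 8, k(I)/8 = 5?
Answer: 355/36 ≈ 9.8611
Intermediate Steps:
k(I) = 40 (k(I) = 8*5 = 40)
d(W, c) = 8 - W
U = 2130 (U = (8 - 1*27) + 2149 = (8 - 27) + 2149 = -19 + 2149 = 2130)
U/((36*6)) = 2130/((36*6)) = 2130/216 = 2130*(1/216) = 355/36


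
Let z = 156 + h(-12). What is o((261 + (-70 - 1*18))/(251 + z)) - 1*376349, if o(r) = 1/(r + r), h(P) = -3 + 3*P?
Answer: -65108193/173 ≈ -3.7635e+5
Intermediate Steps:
z = 117 (z = 156 + (-3 + 3*(-12)) = 156 + (-3 - 36) = 156 - 39 = 117)
o(r) = 1/(2*r)
o((261 + (-70 - 1*18))/(251 + z)) - 1*376349 = 1/(2*(((261 + (-70 - 1*18))/(251 + 117)))) - 1*376349 = 1/(2*(((261 + (-70 - 18))/368))) - 376349 = 1/(2*(((261 - 88)*(1/368)))) - 376349 = 1/(2*((173*(1/368)))) - 376349 = 1/(2*(173/368)) - 376349 = (½)*(368/173) - 376349 = 184/173 - 376349 = -65108193/173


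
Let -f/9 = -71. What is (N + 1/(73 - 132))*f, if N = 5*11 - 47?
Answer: 300969/59 ≈ 5101.2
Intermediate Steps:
f = 639 (f = -9*(-71) = 639)
N = 8 (N = 55 - 47 = 8)
(N + 1/(73 - 132))*f = (8 + 1/(73 - 132))*639 = (8 + 1/(-59))*639 = (8 - 1/59)*639 = (471/59)*639 = 300969/59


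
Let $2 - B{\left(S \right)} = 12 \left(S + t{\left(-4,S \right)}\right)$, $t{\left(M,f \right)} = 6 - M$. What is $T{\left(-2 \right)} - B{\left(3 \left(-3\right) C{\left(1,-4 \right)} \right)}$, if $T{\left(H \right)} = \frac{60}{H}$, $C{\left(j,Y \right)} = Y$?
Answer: $520$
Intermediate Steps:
$B{\left(S \right)} = -118 - 12 S$ ($B{\left(S \right)} = 2 - 12 \left(S + \left(6 - -4\right)\right) = 2 - 12 \left(S + \left(6 + 4\right)\right) = 2 - 12 \left(S + 10\right) = 2 - 12 \left(10 + S\right) = 2 - \left(120 + 12 S\right) = -118 - 12 S$)
$T{\left(-2 \right)} - B{\left(3 \left(-3\right) C{\left(1,-4 \right)} \right)} = \frac{60}{-2} - \left(-118 - 12 \cdot 3 \left(-3\right) \left(-4\right)\right) = 60 \left(- \frac{1}{2}\right) - \left(-118 - 12 \left(\left(-9\right) \left(-4\right)\right)\right) = -30 - \left(-118 - 432\right) = -30 - -550 = -30 + 550 = 520$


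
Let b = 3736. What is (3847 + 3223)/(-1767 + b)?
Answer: 7070/1969 ≈ 3.5907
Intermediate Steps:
(3847 + 3223)/(-1767 + b) = (3847 + 3223)/(-1767 + 3736) = 7070/1969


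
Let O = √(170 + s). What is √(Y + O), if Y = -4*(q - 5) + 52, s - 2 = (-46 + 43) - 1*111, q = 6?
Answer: √(48 + √58) ≈ 7.4576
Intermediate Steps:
s = -112 (s = 2 + ((-46 + 43) - 1*111) = 2 + (-3 - 111) = 2 - 114 = -112)
O = √58 (O = √(170 - 112) = √58 ≈ 7.6158)
Y = 48 (Y = -4*(6 - 5) + 52 = -4*1 + 52 = -4 + 52 = 48)
√(Y + O) = √(48 + √58)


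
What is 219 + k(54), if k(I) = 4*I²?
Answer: 11883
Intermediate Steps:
219 + k(54) = 219 + 4*54² = 219 + 4*2916 = 219 + 11664 = 11883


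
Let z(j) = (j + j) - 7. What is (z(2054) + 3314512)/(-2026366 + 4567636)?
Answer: 3318613/2541270 ≈ 1.3059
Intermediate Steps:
z(j) = -7 + 2*j (z(j) = 2*j - 7 = -7 + 2*j)
(z(2054) + 3314512)/(-2026366 + 4567636) = ((-7 + 2*2054) + 3314512)/(-2026366 + 4567636) = ((-7 + 4108) + 3314512)/2541270 = (4101 + 3314512)*(1/2541270) = 3318613*(1/2541270) = 3318613/2541270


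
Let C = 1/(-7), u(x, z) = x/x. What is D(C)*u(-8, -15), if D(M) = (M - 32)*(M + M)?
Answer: 450/49 ≈ 9.1837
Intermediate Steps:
u(x, z) = 1
C = -⅐ ≈ -0.14286
D(M) = 2*M*(-32 + M) (D(M) = (-32 + M)*(2*M) = 2*M*(-32 + M))
D(C)*u(-8, -15) = (2*(-⅐)*(-32 - ⅐))*1 = (2*(-⅐)*(-225/7))*1 = (450/49)*1 = 450/49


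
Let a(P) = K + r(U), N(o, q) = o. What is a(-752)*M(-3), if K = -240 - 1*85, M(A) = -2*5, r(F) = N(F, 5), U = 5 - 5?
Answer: 3250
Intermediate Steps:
U = 0
r(F) = F
M(A) = -10
K = -325 (K = -240 - 85 = -325)
a(P) = -325 (a(P) = -325 + 0 = -325)
a(-752)*M(-3) = -325*(-10) = 3250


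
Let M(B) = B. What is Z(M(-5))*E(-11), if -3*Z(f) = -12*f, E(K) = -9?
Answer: 180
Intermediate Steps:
Z(f) = 4*f (Z(f) = -(-1)*4*f = -(-4)*f = 4*f)
Z(M(-5))*E(-11) = (4*(-5))*(-9) = -20*(-9) = 180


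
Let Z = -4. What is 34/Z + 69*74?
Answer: 10195/2 ≈ 5097.5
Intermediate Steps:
34/Z + 69*74 = 34/(-4) + 69*74 = 34*(-1/4) + 5106 = -17/2 + 5106 = 10195/2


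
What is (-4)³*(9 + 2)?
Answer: -704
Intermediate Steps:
(-4)³*(9 + 2) = -64*11 = -704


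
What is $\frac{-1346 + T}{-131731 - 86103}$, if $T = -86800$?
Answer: $\frac{44073}{108917} \approx 0.40465$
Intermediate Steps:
$\frac{-1346 + T}{-131731 - 86103} = \frac{-1346 - 86800}{-131731 - 86103} = - \frac{88146}{-217834} = \left(-88146\right) \left(- \frac{1}{217834}\right) = \frac{44073}{108917}$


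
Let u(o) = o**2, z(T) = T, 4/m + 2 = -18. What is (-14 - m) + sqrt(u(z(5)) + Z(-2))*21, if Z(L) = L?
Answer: -69/5 + 21*sqrt(23) ≈ 86.912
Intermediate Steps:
m = -1/5 (m = 4/(-2 - 18) = 4/(-20) = 4*(-1/20) = -1/5 ≈ -0.20000)
(-14 - m) + sqrt(u(z(5)) + Z(-2))*21 = (-14 - 1*(-1/5)) + sqrt(5**2 - 2)*21 = (-14 + 1/5) + sqrt(25 - 2)*21 = -69/5 + sqrt(23)*21 = -69/5 + 21*sqrt(23)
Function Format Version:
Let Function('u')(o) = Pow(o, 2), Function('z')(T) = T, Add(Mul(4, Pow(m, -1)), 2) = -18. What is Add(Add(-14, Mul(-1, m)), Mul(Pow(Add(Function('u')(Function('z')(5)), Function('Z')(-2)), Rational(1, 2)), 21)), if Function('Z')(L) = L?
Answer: Add(Rational(-69, 5), Mul(21, Pow(23, Rational(1, 2)))) ≈ 86.912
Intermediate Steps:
m = Rational(-1, 5) (m = Mul(4, Pow(Add(-2, -18), -1)) = Mul(4, Pow(-20, -1)) = Mul(4, Rational(-1, 20)) = Rational(-1, 5) ≈ -0.20000)
Add(Add(-14, Mul(-1, m)), Mul(Pow(Add(Function('u')(Function('z')(5)), Function('Z')(-2)), Rational(1, 2)), 21)) = Add(Add(-14, Mul(-1, Rational(-1, 5))), Mul(Pow(Add(Pow(5, 2), -2), Rational(1, 2)), 21)) = Add(Add(-14, Rational(1, 5)), Mul(Pow(Add(25, -2), Rational(1, 2)), 21)) = Add(Rational(-69, 5), Mul(Pow(23, Rational(1, 2)), 21)) = Add(Rational(-69, 5), Mul(21, Pow(23, Rational(1, 2))))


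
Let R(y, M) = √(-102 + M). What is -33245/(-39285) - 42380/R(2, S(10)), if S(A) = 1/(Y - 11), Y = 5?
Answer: 6649/7857 + 42380*I*√3678/613 ≈ 0.84625 + 4192.8*I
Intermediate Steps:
S(A) = -⅙ (S(A) = 1/(5 - 11) = 1/(-6) = -⅙)
-33245/(-39285) - 42380/R(2, S(10)) = -33245/(-39285) - 42380/√(-102 - ⅙) = -33245*(-1/39285) - 42380*(-I*√3678/613) = 6649/7857 - 42380*(-I*√3678/613) = 6649/7857 - (-42380)*I*√3678/613 = 6649/7857 + 42380*I*√3678/613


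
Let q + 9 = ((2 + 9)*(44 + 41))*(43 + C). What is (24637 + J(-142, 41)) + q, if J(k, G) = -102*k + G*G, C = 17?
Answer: 96893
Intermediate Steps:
q = 56091 (q = -9 + ((2 + 9)*(44 + 41))*(43 + 17) = -9 + (11*85)*60 = -9 + 935*60 = -9 + 56100 = 56091)
J(k, G) = G**2 - 102*k (J(k, G) = -102*k + G**2 = G**2 - 102*k)
(24637 + J(-142, 41)) + q = (24637 + (41**2 - 102*(-142))) + 56091 = (24637 + (1681 + 14484)) + 56091 = (24637 + 16165) + 56091 = 40802 + 56091 = 96893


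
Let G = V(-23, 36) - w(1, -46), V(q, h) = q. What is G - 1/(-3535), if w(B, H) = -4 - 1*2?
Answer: -60094/3535 ≈ -17.000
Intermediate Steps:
w(B, H) = -6 (w(B, H) = -4 - 2 = -6)
G = -17 (G = -23 - 1*(-6) = -23 + 6 = -17)
G - 1/(-3535) = -17 - 1/(-3535) = -17 - 1*(-1/3535) = -17 + 1/3535 = -60094/3535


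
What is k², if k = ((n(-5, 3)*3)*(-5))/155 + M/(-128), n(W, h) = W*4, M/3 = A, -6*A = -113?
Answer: 140588449/62980096 ≈ 2.2323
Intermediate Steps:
A = 113/6 (A = -⅙*(-113) = 113/6 ≈ 18.833)
M = 113/2 (M = 3*(113/6) = 113/2 ≈ 56.500)
n(W, h) = 4*W
k = 11857/7936 (k = (((4*(-5))*3)*(-5))/155 + (113/2)/(-128) = (-20*3*(-5))*(1/155) + (113/2)*(-1/128) = -60*(-5)*(1/155) - 113/256 = 300*(1/155) - 113/256 = 60/31 - 113/256 = 11857/7936 ≈ 1.4941)
k² = (11857/7936)² = 140588449/62980096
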